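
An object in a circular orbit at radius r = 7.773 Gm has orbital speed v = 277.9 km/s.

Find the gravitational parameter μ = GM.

Convert to SI: r = 7.773 Gm = 7.773e+09 m; v = 277.9 km/s = 277900 m/s.
For a circular orbit v² = GM/r, so GM = v² · r.
GM = (277900)² · 7.773e+09 m³/s² ≈ 6.003e+20 m³/s² = 6.003 × 10^20 m³/s².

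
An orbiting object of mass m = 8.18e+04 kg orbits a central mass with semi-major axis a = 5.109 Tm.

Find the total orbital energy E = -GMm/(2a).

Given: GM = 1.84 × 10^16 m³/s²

Convert to SI: a = 5.109 Tm = 5.109e+12 m.
E = −GMm / (2a).
E = −1.84e+16 · 8.18e+04 / (2 · 5.109e+12) J ≈ -1.473e+08 J = -147.3 MJ.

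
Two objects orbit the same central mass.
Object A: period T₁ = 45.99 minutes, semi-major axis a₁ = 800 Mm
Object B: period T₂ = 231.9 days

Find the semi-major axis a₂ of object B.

Convert to SI: T₁ = 45.99 minutes = 2759.4 s; a₁ = 800 Mm = 8e+08 m; T₂ = 231.9 days = 2.00362e+07 s.
Kepler's third law: (T₁/T₂)² = (a₁/a₂)³ ⇒ a₂ = a₁ · (T₂/T₁)^(2/3).
T₂/T₁ = 2.00362e+07 / 2759.4 = 7261.06.
a₂ = 8e+08 · (7261.06)^(2/3) m ≈ 3e+11 m = 300 Gm.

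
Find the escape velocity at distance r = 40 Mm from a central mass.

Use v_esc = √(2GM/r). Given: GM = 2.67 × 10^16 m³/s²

Convert to SI: r = 40 Mm = 4e+07 m.
Escape velocity comes from setting total energy to zero: ½v² − GM/r = 0 ⇒ v_esc = √(2GM / r).
v_esc = √(2 · 2.67e+16 / 4e+07) m/s ≈ 3.654e+04 m/s = 36.54 km/s.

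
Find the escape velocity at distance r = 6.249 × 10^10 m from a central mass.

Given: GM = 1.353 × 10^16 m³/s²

Escape velocity comes from setting total energy to zero: ½v² − GM/r = 0 ⇒ v_esc = √(2GM / r).
v_esc = √(2 · 1.353e+16 / 6.249e+10) m/s ≈ 658 m/s = 658 m/s.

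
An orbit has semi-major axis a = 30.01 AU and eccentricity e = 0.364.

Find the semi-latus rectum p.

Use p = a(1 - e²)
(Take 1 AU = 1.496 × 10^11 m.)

Convert to SI: a = 30.01 AU = 4.4895e+12 m.
p = a (1 − e²).
p = 4.4895e+12 · (1 − (0.364)²) = 4.4895e+12 · 0.867504 ≈ 3.895e+12 m = 26.03 AU.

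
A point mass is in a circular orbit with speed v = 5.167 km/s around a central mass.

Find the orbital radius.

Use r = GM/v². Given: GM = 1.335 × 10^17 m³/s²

Convert to SI: v = 5.167 km/s = 5167 m/s.
For a circular orbit, v² = GM / r, so r = GM / v².
r = 1.335e+17 / (5167)² m ≈ 5e+09 m = 5 Gm.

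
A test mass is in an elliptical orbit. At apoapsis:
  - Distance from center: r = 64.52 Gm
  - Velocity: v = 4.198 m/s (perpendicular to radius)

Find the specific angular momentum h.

Convert to SI: r = 64.52 Gm = 6.452e+10 m.
With v perpendicular to r, h = r · v.
h = 6.452e+10 · 4.198 m²/s ≈ 2.709e+11 m²/s.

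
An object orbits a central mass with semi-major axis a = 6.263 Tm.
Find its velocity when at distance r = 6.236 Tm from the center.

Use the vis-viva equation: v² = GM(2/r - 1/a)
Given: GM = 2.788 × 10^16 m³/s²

Convert to SI: a = 6.263 Tm = 6.263e+12 m; r = 6.236 Tm = 6.236e+12 m.
Vis-viva: v = √(GM · (2/r − 1/a)).
2/r − 1/a = 2/6.236e+12 − 1/6.263e+12 = 1.61051e-13 m⁻¹.
v = √(2.788e+16 · 1.61051e-13) m/s ≈ 67.01 m/s = 67.01 m/s.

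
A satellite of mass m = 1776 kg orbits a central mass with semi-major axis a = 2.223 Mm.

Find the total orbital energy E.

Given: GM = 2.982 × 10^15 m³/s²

Convert to SI: a = 2.223 Mm = 2.223e+06 m.
E = −GMm / (2a).
E = −2.982e+15 · 1776 / (2 · 2.223e+06) J ≈ -1.191e+12 J = -1.191 TJ.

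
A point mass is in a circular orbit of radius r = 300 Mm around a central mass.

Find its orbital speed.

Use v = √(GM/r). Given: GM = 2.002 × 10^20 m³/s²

Convert to SI: r = 300 Mm = 3e+08 m.
For a circular orbit, gravity supplies the centripetal force, so v = √(GM / r).
v = √(2.002e+20 / 3e+08) m/s ≈ 8.169e+05 m/s = 816.9 km/s.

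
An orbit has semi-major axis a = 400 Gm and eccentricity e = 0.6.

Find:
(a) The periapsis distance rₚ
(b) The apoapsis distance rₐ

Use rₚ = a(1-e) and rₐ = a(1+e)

Convert to SI: a = 400 Gm = 4e+11 m.
(a) rₚ = a(1 − e) = 4e+11 · (1 − 0.6) = 4e+11 · 0.4 ≈ 1.6e+11 m = 160 Gm.
(b) rₐ = a(1 + e) = 4e+11 · (1 + 0.6) = 4e+11 · 1.6 ≈ 6.4e+11 m = 640 Gm.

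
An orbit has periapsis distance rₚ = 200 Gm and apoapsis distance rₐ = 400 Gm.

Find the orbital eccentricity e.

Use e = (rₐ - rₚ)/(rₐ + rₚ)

Convert to SI: rₚ = 200 Gm = 2e+11 m; rₐ = 400 Gm = 4e+11 m.
e = (rₐ − rₚ) / (rₐ + rₚ).
e = (4e+11 − 2e+11) / (4e+11 + 2e+11) = 2e+11 / 6e+11 ≈ 0.3333.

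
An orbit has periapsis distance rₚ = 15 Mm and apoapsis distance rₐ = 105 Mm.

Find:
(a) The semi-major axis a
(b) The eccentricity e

Convert to SI: rₚ = 15 Mm = 1.5e+07 m; rₐ = 105 Mm = 1.05e+08 m.
(a) a = (rₚ + rₐ) / 2 = (1.5e+07 + 1.05e+08) / 2 ≈ 6e+07 m = 60 Mm.
(b) e = (rₐ − rₚ) / (rₐ + rₚ) = (1.05e+08 − 1.5e+07) / (1.05e+08 + 1.5e+07) ≈ 0.75.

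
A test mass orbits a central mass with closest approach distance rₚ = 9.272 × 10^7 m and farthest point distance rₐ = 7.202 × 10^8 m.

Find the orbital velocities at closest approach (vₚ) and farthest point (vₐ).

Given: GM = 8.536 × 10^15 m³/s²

Use the vis-viva equation v² = GM(2/r − 1/a) with a = (rₚ + rₐ)/2 = (9.272e+07 + 7.202e+08)/2 = 4.0646e+08 m.
vₚ = √(GM · (2/rₚ − 1/a)) = √(8.536e+15 · (2/9.272e+07 − 1/4.0646e+08)) m/s ≈ 1.277e+04 m/s = 12.77 km/s.
vₐ = √(GM · (2/rₐ − 1/a)) = √(8.536e+15 · (2/7.202e+08 − 1/4.0646e+08)) m/s ≈ 1644 m/s = 1.644 km/s.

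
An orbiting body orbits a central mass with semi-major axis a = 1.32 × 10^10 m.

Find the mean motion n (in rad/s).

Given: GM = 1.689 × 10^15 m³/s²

n = √(GM / a³).
n = √(1.689e+15 / (1.32e+10)³) rad/s ≈ 2.71e-08 rad/s.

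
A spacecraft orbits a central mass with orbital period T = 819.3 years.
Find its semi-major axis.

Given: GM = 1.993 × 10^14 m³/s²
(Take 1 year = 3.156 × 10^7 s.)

Convert to SI: T = 819.3 years = 2.58571e+10 s.
Invert Kepler's third law: a = (GM · T² / (4π²))^(1/3).
Substituting T = 2.58571e+10 s and GM = 1.993e+14 m³/s²:
a = (1.993e+14 · (2.58571e+10)² / (4π²))^(1/3) m
a ≈ 1.5e+11 m = 150 Gm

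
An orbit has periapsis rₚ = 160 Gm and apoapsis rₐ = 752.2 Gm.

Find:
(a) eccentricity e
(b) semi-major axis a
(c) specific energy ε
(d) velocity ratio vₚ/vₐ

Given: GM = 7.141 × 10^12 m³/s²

Convert to SI: rₚ = 160 Gm = 1.6e+11 m; rₐ = 752.2 Gm = 7.522e+11 m.
(a) e = (rₐ − rₚ)/(rₐ + rₚ) = (7.522e+11 − 1.6e+11)/(7.522e+11 + 1.6e+11) ≈ 0.6492
(b) a = (rₚ + rₐ)/2 = (1.6e+11 + 7.522e+11)/2 ≈ 4.561e+11 m
(c) With a = (rₚ + rₐ)/2 = 4.561e+11 m, ε = −GM/(2a) = −7.141e+12/(2 · 4.561e+11) J/kg ≈ -7.828 J/kg
(d) Conservation of angular momentum (rₚvₚ = rₐvₐ) gives vₚ/vₐ = rₐ/rₚ = 7.522e+11/1.6e+11 ≈ 4.701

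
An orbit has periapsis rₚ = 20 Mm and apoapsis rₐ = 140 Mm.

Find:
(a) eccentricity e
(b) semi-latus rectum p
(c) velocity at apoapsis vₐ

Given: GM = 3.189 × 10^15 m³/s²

Convert to SI: rₚ = 20 Mm = 2e+07 m; rₐ = 140 Mm = 1.4e+08 m.
(a) e = (rₐ − rₚ)/(rₐ + rₚ) = (1.4e+08 − 2e+07)/(1.4e+08 + 2e+07) ≈ 0.75
(b) From a = (rₚ + rₐ)/2 = 8e+07 m and e = (rₐ − rₚ)/(rₐ + rₚ) = 0.75, p = a(1 − e²) = 8e+07 · (1 − (0.75)²) ≈ 3.5e+07 m
(c) With a = (rₚ + rₐ)/2 = 8e+07 m, vₐ = √(GM (2/rₐ − 1/a)) = √(3.189e+15 · (2/1.4e+08 − 1/8e+07)) m/s ≈ 2386 m/s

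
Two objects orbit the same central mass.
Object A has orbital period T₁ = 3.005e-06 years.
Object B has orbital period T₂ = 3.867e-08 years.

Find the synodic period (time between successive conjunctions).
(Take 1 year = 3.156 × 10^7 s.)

Convert to SI: T₁ = 3.005e-06 years = 94.8378 s; T₂ = 3.867e-08 years = 1.22043 s.
T_syn = |T₁ · T₂ / (T₁ − T₂)|.
T_syn = |94.8378 · 1.22043 / (94.8378 − 1.22043)| s ≈ 1.236 s = 3.917e-08 years.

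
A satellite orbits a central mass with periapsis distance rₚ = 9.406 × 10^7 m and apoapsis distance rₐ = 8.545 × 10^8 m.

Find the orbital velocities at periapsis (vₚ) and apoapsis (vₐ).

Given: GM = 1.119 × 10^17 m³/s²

Use the vis-viva equation v² = GM(2/r − 1/a) with a = (rₚ + rₐ)/2 = (9.406e+07 + 8.545e+08)/2 = 4.7428e+08 m.
vₚ = √(GM · (2/rₚ − 1/a)) = √(1.119e+17 · (2/9.406e+07 − 1/4.7428e+08)) m/s ≈ 4.63e+04 m/s = 46.3 km/s.
vₐ = √(GM · (2/rₐ − 1/a)) = √(1.119e+17 · (2/8.545e+08 − 1/4.7428e+08)) m/s ≈ 5096 m/s = 5.096 km/s.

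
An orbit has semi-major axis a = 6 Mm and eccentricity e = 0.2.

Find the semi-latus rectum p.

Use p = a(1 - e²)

Convert to SI: a = 6 Mm = 6e+06 m.
p = a (1 − e²).
p = 6e+06 · (1 − (0.2)²) = 6e+06 · 0.96 ≈ 5.76e+06 m = 5.76 Mm.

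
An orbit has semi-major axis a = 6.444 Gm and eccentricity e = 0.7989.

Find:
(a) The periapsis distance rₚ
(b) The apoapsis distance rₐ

Convert to SI: a = 6.444 Gm = 6.444e+09 m.
(a) rₚ = a(1 − e) = 6.444e+09 · (1 − 0.7989) = 6.444e+09 · 0.2011 ≈ 1.296e+09 m = 1.296 Gm.
(b) rₐ = a(1 + e) = 6.444e+09 · (1 + 0.7989) = 6.444e+09 · 1.7989 ≈ 1.159e+10 m = 11.59 Gm.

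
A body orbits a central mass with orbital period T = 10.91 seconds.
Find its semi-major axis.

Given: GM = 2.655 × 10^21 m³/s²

Invert Kepler's third law: a = (GM · T² / (4π²))^(1/3).
Substituting T = 10.91 s and GM = 2.655e+21 m³/s²:
a = (2.655e+21 · (10.91)² / (4π²))^(1/3) m
a ≈ 2e+07 m = 20 Mm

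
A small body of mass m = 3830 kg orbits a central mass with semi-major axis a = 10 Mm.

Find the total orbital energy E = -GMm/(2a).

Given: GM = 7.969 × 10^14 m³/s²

Convert to SI: a = 10 Mm = 1e+07 m.
E = −GMm / (2a).
E = −7.969e+14 · 3830 / (2 · 1e+07) J ≈ -1.526e+11 J = -152.6 GJ.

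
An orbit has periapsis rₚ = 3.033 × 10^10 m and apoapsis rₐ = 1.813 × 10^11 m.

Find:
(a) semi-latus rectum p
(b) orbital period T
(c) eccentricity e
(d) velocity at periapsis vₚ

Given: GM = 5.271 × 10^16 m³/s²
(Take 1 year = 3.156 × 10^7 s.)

(a) From a = (rₚ + rₐ)/2 = 1.05815e+11 m and e = (rₐ − rₚ)/(rₐ + rₚ) = 0.713368, p = a(1 − e²) = 1.05815e+11 · (1 − (0.713368)²) ≈ 5.197e+10 m
(b) With a = (rₚ + rₐ)/2 = 1.05815e+11 m, T = 2π √(a³/GM) = 2π √((1.05815e+11)³/5.271e+16) s ≈ 9.42e+08 s
(c) e = (rₐ − rₚ)/(rₐ + rₚ) = (1.813e+11 − 3.033e+10)/(1.813e+11 + 3.033e+10) ≈ 0.7134
(d) With a = (rₚ + rₐ)/2 = 1.05815e+11 m, vₚ = √(GM (2/rₚ − 1/a)) = √(5.271e+16 · (2/3.033e+10 − 1/1.05815e+11)) m/s ≈ 1726 m/s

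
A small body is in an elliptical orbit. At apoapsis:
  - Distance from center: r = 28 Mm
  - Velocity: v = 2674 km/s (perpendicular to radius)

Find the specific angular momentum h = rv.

Convert to SI: r = 28 Mm = 2.8e+07 m; v = 2674 km/s = 2.674e+06 m/s.
With v perpendicular to r, h = r · v.
h = 2.8e+07 · 2.674e+06 m²/s ≈ 7.487e+13 m²/s.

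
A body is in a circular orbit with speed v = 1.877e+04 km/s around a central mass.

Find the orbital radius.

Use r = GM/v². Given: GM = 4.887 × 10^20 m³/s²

Convert to SI: v = 1.877e+04 km/s = 1.877e+07 m/s.
For a circular orbit, v² = GM / r, so r = GM / v².
r = 4.887e+20 / (1.877e+07)² m ≈ 1.387e+06 m = 1.387 Mm.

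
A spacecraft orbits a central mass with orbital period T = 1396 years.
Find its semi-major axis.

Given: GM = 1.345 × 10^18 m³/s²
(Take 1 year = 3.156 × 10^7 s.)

Convert to SI: T = 1396 years = 4.40578e+10 s.
Invert Kepler's third law: a = (GM · T² / (4π²))^(1/3).
Substituting T = 4.40578e+10 s and GM = 1.345e+18 m³/s²:
a = (1.345e+18 · (4.40578e+10)² / (4π²))^(1/3) m
a ≈ 4.044e+12 m = 4.044 Tm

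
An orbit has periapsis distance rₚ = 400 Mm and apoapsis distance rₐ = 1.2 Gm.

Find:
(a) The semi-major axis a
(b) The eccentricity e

Convert to SI: rₚ = 400 Mm = 4e+08 m; rₐ = 1.2 Gm = 1.2e+09 m.
(a) a = (rₚ + rₐ) / 2 = (4e+08 + 1.2e+09) / 2 ≈ 8e+08 m = 800 Mm.
(b) e = (rₐ − rₚ) / (rₐ + rₚ) = (1.2e+09 − 4e+08) / (1.2e+09 + 4e+08) ≈ 0.5.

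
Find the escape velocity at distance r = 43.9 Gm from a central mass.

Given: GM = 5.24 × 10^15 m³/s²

Convert to SI: r = 43.9 Gm = 4.39e+10 m.
Escape velocity comes from setting total energy to zero: ½v² − GM/r = 0 ⇒ v_esc = √(2GM / r).
v_esc = √(2 · 5.24e+15 / 4.39e+10) m/s ≈ 488.6 m/s = 488.6 m/s.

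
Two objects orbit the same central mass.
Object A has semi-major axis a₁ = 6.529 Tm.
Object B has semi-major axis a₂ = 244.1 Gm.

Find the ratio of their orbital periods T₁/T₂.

Convert to SI: a₁ = 6.529 Tm = 6.529e+12 m; a₂ = 244.1 Gm = 2.441e+11 m.
From Kepler's third law, (T₁/T₂)² = (a₁/a₂)³, so T₁/T₂ = (a₁/a₂)^(3/2).
a₁/a₂ = 6.529e+12 / 2.441e+11 = 26.7472.
T₁/T₂ = (26.7472)^(3/2) ≈ 138.3.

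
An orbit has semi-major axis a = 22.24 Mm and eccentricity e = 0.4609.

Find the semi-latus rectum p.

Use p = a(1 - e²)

Convert to SI: a = 22.24 Mm = 2.224e+07 m.
p = a (1 − e²).
p = 2.224e+07 · (1 − (0.4609)²) = 2.224e+07 · 0.787571 ≈ 1.752e+07 m = 17.52 Mm.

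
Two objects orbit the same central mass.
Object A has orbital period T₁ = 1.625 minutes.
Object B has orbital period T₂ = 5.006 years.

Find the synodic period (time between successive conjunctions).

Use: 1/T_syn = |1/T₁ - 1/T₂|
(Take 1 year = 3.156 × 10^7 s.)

Convert to SI: T₁ = 1.625 minutes = 97.5 s; T₂ = 5.006 years = 1.57989e+08 s.
T_syn = |T₁ · T₂ / (T₁ − T₂)|.
T_syn = |97.5 · 1.57989e+08 / (97.5 − 1.57989e+08)| s ≈ 97.5 s = 1.625 minutes.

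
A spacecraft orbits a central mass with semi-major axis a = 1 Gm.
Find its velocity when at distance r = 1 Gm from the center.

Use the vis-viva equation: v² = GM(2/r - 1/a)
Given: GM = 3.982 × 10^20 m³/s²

Convert to SI: a = 1 Gm = 1e+09 m; r = 1 Gm = 1e+09 m.
Vis-viva: v = √(GM · (2/r − 1/a)).
2/r − 1/a = 2/1e+09 − 1/1e+09 = 1e-09 m⁻¹.
v = √(3.982e+20 · 1e-09) m/s ≈ 6.31e+05 m/s = 631 km/s.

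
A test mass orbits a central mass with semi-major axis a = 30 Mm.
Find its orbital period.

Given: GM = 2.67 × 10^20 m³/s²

Convert to SI: a = 30 Mm = 3e+07 m.
Kepler's third law: T = 2π √(a³ / GM).
Substituting a = 3e+07 m and GM = 2.67e+20 m³/s²:
T = 2π √((3e+07)³ / 2.67e+20) s
T ≈ 63.18 s = 1.053 minutes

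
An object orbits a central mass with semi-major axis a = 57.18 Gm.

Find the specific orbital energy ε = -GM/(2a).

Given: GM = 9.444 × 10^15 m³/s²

Convert to SI: a = 57.18 Gm = 5.718e+10 m.
ε = −GM / (2a).
ε = −9.444e+15 / (2 · 5.718e+10) J/kg ≈ -8.258e+04 J/kg = -82.58 kJ/kg.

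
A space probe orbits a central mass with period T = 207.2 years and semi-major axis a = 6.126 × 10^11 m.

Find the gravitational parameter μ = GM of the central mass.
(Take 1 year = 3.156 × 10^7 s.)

Convert to SI: T = 207.2 years = 6.53923e+09 s.
GM = 4π² · a³ / T².
GM = 4π² · (6.126e+11)³ / (6.53923e+09)² m³/s² ≈ 2.122e+17 m³/s² = 2.122 × 10^17 m³/s².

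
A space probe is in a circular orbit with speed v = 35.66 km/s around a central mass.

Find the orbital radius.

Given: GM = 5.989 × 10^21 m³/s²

Convert to SI: v = 35.66 km/s = 35660 m/s.
For a circular orbit, v² = GM / r, so r = GM / v².
r = 5.989e+21 / (35660)² m ≈ 4.71e+12 m = 4.71 × 10^12 m.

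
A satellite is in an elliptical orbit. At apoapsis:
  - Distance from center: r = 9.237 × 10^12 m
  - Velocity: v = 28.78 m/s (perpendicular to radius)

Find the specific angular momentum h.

With v perpendicular to r, h = r · v.
h = 9.237e+12 · 28.78 m²/s ≈ 2.658e+14 m²/s.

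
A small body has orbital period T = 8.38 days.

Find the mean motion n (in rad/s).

Convert to SI: T = 8.38 days = 724032 s.
n = 2π / T.
n = 2π / 724032 s ≈ 8.678e-06 rad/s.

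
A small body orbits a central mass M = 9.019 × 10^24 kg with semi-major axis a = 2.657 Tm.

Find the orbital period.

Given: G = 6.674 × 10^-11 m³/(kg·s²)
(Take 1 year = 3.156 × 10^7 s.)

Convert to SI: a = 2.657 Tm = 2.657e+12 m.
GM = G · M = 6.674e-11 · 9.019e+24 = 6.01928e+14 m³/s².
Kepler's third law: T = 2π √(a³ / GM).
Substituting a = 2.657e+12 m and GM = 6.01928e+14 m³/s²:
T = 2π √((2.657e+12)³ / 6.01928e+14) s
T ≈ 1.109e+12 s = 3.514e+04 years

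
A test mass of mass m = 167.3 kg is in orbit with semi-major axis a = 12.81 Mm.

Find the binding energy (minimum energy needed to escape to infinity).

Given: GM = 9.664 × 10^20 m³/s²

Convert to SI: a = 12.81 Mm = 1.281e+07 m.
Total orbital energy is E = −GMm/(2a); binding energy is E_bind = −E = GMm/(2a).
E_bind = 9.664e+20 · 167.3 / (2 · 1.281e+07) J ≈ 6.311e+15 J = 6.311 PJ.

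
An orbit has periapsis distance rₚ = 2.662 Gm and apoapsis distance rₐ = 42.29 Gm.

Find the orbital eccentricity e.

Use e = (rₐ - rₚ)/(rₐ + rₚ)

Convert to SI: rₚ = 2.662 Gm = 2.662e+09 m; rₐ = 42.29 Gm = 4.229e+10 m.
e = (rₐ − rₚ) / (rₐ + rₚ).
e = (4.229e+10 − 2.662e+09) / (4.229e+10 + 2.662e+09) = 3.9628e+10 / 4.4952e+10 ≈ 0.8816.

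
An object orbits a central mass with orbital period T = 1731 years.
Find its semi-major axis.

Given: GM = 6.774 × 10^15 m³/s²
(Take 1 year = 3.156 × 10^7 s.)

Convert to SI: T = 1731 years = 5.46304e+10 s.
Invert Kepler's third law: a = (GM · T² / (4π²))^(1/3).
Substituting T = 5.46304e+10 s and GM = 6.774e+15 m³/s²:
a = (6.774e+15 · (5.46304e+10)² / (4π²))^(1/3) m
a ≈ 8.001e+11 m = 800.1 Gm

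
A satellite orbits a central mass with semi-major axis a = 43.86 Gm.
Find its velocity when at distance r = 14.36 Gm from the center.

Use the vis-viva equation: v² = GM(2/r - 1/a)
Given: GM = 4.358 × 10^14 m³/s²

Convert to SI: a = 43.86 Gm = 4.386e+10 m; r = 14.36 Gm = 1.436e+10 m.
Vis-viva: v = √(GM · (2/r − 1/a)).
2/r − 1/a = 2/1.436e+10 − 1/4.386e+10 = 1.16476e-10 m⁻¹.
v = √(4.358e+14 · 1.16476e-10) m/s ≈ 225.3 m/s = 225.3 m/s.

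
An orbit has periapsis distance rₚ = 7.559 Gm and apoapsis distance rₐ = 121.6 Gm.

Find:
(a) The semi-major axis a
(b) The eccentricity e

Convert to SI: rₚ = 7.559 Gm = 7.559e+09 m; rₐ = 121.6 Gm = 1.216e+11 m.
(a) a = (rₚ + rₐ) / 2 = (7.559e+09 + 1.216e+11) / 2 ≈ 6.458e+10 m = 64.58 Gm.
(b) e = (rₐ − rₚ) / (rₐ + rₚ) = (1.216e+11 − 7.559e+09) / (1.216e+11 + 7.559e+09) ≈ 0.883.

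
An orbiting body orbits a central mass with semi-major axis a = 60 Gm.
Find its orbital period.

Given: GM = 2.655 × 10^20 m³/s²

Convert to SI: a = 60 Gm = 6e+10 m.
Kepler's third law: T = 2π √(a³ / GM).
Substituting a = 6e+10 m and GM = 2.655e+20 m³/s²:
T = 2π √((6e+10)³ / 2.655e+20) s
T ≈ 5.667e+06 s = 65.59 days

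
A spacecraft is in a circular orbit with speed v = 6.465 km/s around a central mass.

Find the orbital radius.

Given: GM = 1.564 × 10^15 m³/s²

Convert to SI: v = 6.465 km/s = 6465 m/s.
For a circular orbit, v² = GM / r, so r = GM / v².
r = 1.564e+15 / (6465)² m ≈ 3.742e+07 m = 37.42 Mm.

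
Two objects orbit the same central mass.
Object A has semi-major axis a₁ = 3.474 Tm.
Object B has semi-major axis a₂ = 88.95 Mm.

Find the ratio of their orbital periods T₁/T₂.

Convert to SI: a₁ = 3.474 Tm = 3.474e+12 m; a₂ = 88.95 Mm = 8.895e+07 m.
From Kepler's third law, (T₁/T₂)² = (a₁/a₂)³, so T₁/T₂ = (a₁/a₂)^(3/2).
a₁/a₂ = 3.474e+12 / 8.895e+07 = 39055.6.
T₁/T₂ = (39055.6)^(3/2) ≈ 7.718e+06.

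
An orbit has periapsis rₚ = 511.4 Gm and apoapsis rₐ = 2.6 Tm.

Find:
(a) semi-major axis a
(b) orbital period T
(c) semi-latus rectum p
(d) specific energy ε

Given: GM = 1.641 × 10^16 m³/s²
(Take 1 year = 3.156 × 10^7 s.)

Convert to SI: rₚ = 511.4 Gm = 5.114e+11 m; rₐ = 2.6 Tm = 2.6e+12 m.
(a) a = (rₚ + rₐ)/2 = (5.114e+11 + 2.6e+12)/2 ≈ 1.556e+12 m
(b) With a = (rₚ + rₐ)/2 = 1.5557e+12 m, T = 2π √(a³/GM) = 2π √((1.5557e+12)³/1.641e+16) s ≈ 9.517e+10 s
(c) From a = (rₚ + rₐ)/2 = 1.5557e+12 m and e = (rₐ − rₚ)/(rₐ + rₚ) = 0.671273, p = a(1 − e²) = 1.5557e+12 · (1 − (0.671273)²) ≈ 8.547e+11 m
(d) With a = (rₚ + rₐ)/2 = 1.5557e+12 m, ε = −GM/(2a) = −1.641e+16/(2 · 1.5557e+12) J/kg ≈ -5274 J/kg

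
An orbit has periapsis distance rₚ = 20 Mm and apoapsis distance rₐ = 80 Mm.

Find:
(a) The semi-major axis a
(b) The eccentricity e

Convert to SI: rₚ = 20 Mm = 2e+07 m; rₐ = 80 Mm = 8e+07 m.
(a) a = (rₚ + rₐ) / 2 = (2e+07 + 8e+07) / 2 ≈ 5e+07 m = 50 Mm.
(b) e = (rₐ − rₚ) / (rₐ + rₚ) = (8e+07 − 2e+07) / (8e+07 + 2e+07) ≈ 0.6.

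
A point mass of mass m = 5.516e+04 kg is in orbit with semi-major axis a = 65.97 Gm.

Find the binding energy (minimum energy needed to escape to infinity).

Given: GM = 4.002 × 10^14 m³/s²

Convert to SI: a = 65.97 Gm = 6.597e+10 m.
Total orbital energy is E = −GMm/(2a); binding energy is E_bind = −E = GMm/(2a).
E_bind = 4.002e+14 · 5.516e+04 / (2 · 6.597e+10) J ≈ 1.673e+08 J = 167.3 MJ.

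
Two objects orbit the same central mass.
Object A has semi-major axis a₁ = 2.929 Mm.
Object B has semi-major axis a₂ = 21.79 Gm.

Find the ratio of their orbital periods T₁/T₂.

Convert to SI: a₁ = 2.929 Mm = 2.929e+06 m; a₂ = 21.79 Gm = 2.179e+10 m.
From Kepler's third law, (T₁/T₂)² = (a₁/a₂)³, so T₁/T₂ = (a₁/a₂)^(3/2).
a₁/a₂ = 2.929e+06 / 2.179e+10 = 0.000134419.
T₁/T₂ = (0.000134419)^(3/2) ≈ 1.558e-06.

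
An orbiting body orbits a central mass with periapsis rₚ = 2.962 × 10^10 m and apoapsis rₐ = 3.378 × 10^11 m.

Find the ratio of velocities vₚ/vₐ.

Conservation of angular momentum gives rₚvₚ = rₐvₐ, so vₚ/vₐ = rₐ/rₚ.
vₚ/vₐ = 3.378e+11 / 2.962e+10 ≈ 11.4.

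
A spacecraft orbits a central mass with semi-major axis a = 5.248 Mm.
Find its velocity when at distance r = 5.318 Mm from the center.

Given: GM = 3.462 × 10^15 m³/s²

Convert to SI: a = 5.248 Mm = 5.248e+06 m; r = 5.318 Mm = 5.318e+06 m.
Vis-viva: v = √(GM · (2/r − 1/a)).
2/r − 1/a = 2/5.318e+06 − 1/5.248e+06 = 1.85532e-07 m⁻¹.
v = √(3.462e+15 · 1.85532e-07) m/s ≈ 2.534e+04 m/s = 25.34 km/s.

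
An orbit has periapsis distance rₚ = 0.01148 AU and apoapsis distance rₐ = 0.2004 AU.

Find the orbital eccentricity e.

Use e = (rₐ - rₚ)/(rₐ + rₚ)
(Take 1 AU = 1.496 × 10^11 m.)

Convert to SI: rₚ = 0.01148 AU = 1.71741e+09 m; rₐ = 0.2004 AU = 2.99798e+10 m.
e = (rₐ − rₚ) / (rₐ + rₚ).
e = (2.99798e+10 − 1.71741e+09) / (2.99798e+10 + 1.71741e+09) = 2.82624e+10 / 3.16972e+10 ≈ 0.8916.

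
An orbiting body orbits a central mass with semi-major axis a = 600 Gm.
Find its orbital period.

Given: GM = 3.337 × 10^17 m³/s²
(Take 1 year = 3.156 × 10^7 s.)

Convert to SI: a = 600 Gm = 6e+11 m.
Kepler's third law: T = 2π √(a³ / GM).
Substituting a = 6e+11 m and GM = 3.337e+17 m³/s²:
T = 2π √((6e+11)³ / 3.337e+17) s
T ≈ 5.055e+09 s = 160.2 years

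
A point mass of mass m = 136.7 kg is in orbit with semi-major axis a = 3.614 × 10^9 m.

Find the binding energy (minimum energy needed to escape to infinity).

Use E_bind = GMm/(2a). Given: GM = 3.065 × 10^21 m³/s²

Total orbital energy is E = −GMm/(2a); binding energy is E_bind = −E = GMm/(2a).
E_bind = 3.065e+21 · 136.7 / (2 · 3.614e+09) J ≈ 5.797e+13 J = 57.97 TJ.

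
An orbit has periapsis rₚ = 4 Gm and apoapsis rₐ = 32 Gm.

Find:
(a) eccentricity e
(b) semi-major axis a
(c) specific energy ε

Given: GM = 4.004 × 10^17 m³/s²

Convert to SI: rₚ = 4 Gm = 4e+09 m; rₐ = 32 Gm = 3.2e+10 m.
(a) e = (rₐ − rₚ)/(rₐ + rₚ) = (3.2e+10 − 4e+09)/(3.2e+10 + 4e+09) ≈ 0.7778
(b) a = (rₚ + rₐ)/2 = (4e+09 + 3.2e+10)/2 ≈ 1.8e+10 m
(c) With a = (rₚ + rₐ)/2 = 1.8e+10 m, ε = −GM/(2a) = −4.004e+17/(2 · 1.8e+10) J/kg ≈ -1.112e+07 J/kg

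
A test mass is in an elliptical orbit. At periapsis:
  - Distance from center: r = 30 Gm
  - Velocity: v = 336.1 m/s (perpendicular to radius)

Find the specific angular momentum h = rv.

Convert to SI: r = 30 Gm = 3e+10 m.
With v perpendicular to r, h = r · v.
h = 3e+10 · 336.1 m²/s ≈ 1.008e+13 m²/s.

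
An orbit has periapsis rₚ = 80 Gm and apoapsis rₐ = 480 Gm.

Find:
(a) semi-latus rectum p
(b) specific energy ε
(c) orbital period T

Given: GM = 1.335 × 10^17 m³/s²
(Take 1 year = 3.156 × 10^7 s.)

Convert to SI: rₚ = 80 Gm = 8e+10 m; rₐ = 480 Gm = 4.8e+11 m.
(a) From a = (rₚ + rₐ)/2 = 2.8e+11 m and e = (rₐ − rₚ)/(rₐ + rₚ) = 0.714286, p = a(1 − e²) = 2.8e+11 · (1 − (0.714286)²) ≈ 1.371e+11 m
(b) With a = (rₚ + rₐ)/2 = 2.8e+11 m, ε = −GM/(2a) = −1.335e+17/(2 · 2.8e+11) J/kg ≈ -2.384e+05 J/kg
(c) With a = (rₚ + rₐ)/2 = 2.8e+11 m, T = 2π √(a³/GM) = 2π √((2.8e+11)³/1.335e+17) s ≈ 2.548e+09 s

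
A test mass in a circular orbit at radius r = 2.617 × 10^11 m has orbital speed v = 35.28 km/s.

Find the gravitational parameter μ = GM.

Convert to SI: v = 35.28 km/s = 35280 m/s.
For a circular orbit v² = GM/r, so GM = v² · r.
GM = (35280)² · 2.617e+11 m³/s² ≈ 3.257e+20 m³/s² = 3.257 × 10^20 m³/s².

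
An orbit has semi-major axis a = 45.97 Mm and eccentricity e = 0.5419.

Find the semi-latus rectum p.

Convert to SI: a = 45.97 Mm = 4.597e+07 m.
p = a (1 − e²).
p = 4.597e+07 · (1 − (0.5419)²) = 4.597e+07 · 0.706344 ≈ 3.247e+07 m = 32.47 Mm.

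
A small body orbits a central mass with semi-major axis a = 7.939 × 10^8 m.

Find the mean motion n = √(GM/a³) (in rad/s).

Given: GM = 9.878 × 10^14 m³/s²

n = √(GM / a³).
n = √(9.878e+14 / (7.939e+08)³) rad/s ≈ 1.405e-06 rad/s.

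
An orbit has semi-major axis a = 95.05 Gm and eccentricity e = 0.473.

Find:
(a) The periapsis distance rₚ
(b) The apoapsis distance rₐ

Convert to SI: a = 95.05 Gm = 9.505e+10 m.
(a) rₚ = a(1 − e) = 9.505e+10 · (1 − 0.473) = 9.505e+10 · 0.527 ≈ 5.009e+10 m = 50.09 Gm.
(b) rₐ = a(1 + e) = 9.505e+10 · (1 + 0.473) = 9.505e+10 · 1.473 ≈ 1.4e+11 m = 140 Gm.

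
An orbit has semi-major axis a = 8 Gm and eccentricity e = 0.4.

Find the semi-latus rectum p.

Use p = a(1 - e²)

Convert to SI: a = 8 Gm = 8e+09 m.
p = a (1 − e²).
p = 8e+09 · (1 − (0.4)²) = 8e+09 · 0.84 ≈ 6.72e+09 m = 6.72 Gm.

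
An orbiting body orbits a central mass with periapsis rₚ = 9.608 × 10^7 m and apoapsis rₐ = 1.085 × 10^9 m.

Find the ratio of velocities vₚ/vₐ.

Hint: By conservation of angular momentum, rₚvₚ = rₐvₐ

Conservation of angular momentum gives rₚvₚ = rₐvₐ, so vₚ/vₐ = rₐ/rₚ.
vₚ/vₐ = 1.085e+09 / 9.608e+07 ≈ 11.29.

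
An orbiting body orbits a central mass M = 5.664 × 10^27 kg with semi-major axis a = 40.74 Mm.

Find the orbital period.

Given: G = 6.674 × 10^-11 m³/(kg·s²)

Convert to SI: a = 40.74 Mm = 4.074e+07 m.
GM = G · M = 6.674e-11 · 5.664e+27 = 3.78015e+17 m³/s².
Kepler's third law: T = 2π √(a³ / GM).
Substituting a = 4.074e+07 m and GM = 3.78015e+17 m³/s²:
T = 2π √((4.074e+07)³ / 3.78015e+17) s
T ≈ 2657 s = 44.29 minutes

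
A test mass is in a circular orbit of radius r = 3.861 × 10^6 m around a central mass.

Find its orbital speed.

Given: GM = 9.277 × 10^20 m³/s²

For a circular orbit, gravity supplies the centripetal force, so v = √(GM / r).
v = √(9.277e+20 / 3.861e+06) m/s ≈ 1.55e+07 m/s = 1.55e+04 km/s.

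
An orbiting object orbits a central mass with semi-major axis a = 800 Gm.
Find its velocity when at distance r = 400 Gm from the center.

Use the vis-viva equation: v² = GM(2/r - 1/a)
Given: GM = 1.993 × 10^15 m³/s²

Convert to SI: a = 800 Gm = 8e+11 m; r = 400 Gm = 4e+11 m.
Vis-viva: v = √(GM · (2/r − 1/a)).
2/r − 1/a = 2/4e+11 − 1/8e+11 = 3.75e-12 m⁻¹.
v = √(1.993e+15 · 3.75e-12) m/s ≈ 86.45 m/s = 86.45 m/s.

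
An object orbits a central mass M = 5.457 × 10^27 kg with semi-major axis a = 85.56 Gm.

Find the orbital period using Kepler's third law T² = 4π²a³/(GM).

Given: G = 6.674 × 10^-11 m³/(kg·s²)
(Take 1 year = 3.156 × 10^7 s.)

Convert to SI: a = 85.56 Gm = 8.556e+10 m.
GM = G · M = 6.674e-11 · 5.457e+27 = 3.642e+17 m³/s².
Kepler's third law: T = 2π √(a³ / GM).
Substituting a = 8.556e+10 m and GM = 3.642e+17 m³/s²:
T = 2π √((8.556e+10)³ / 3.642e+17) s
T ≈ 2.606e+08 s = 8.256 years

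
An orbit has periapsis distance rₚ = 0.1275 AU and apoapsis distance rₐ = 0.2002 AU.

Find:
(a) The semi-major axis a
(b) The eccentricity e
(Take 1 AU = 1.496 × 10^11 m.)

Convert to SI: rₚ = 0.1275 AU = 1.9074e+10 m; rₐ = 0.2002 AU = 2.99499e+10 m.
(a) a = (rₚ + rₐ) / 2 = (1.9074e+10 + 2.99499e+10) / 2 ≈ 2.451e+10 m = 0.1638 AU.
(b) e = (rₐ − rₚ) / (rₐ + rₚ) = (2.99499e+10 − 1.9074e+10) / (2.99499e+10 + 1.9074e+10) ≈ 0.2218.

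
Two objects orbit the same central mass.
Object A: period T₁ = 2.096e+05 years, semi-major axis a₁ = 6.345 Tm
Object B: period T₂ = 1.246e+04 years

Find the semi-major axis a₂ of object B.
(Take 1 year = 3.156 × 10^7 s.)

Convert to SI: T₁ = 2.096e+05 years = 6.61498e+12 s; a₁ = 6.345 Tm = 6.345e+12 m; T₂ = 1.246e+04 years = 3.93238e+11 s.
Kepler's third law: (T₁/T₂)² = (a₁/a₂)³ ⇒ a₂ = a₁ · (T₂/T₁)^(2/3).
T₂/T₁ = 3.93238e+11 / 6.61498e+12 = 0.0594466.
a₂ = 6.345e+12 · (0.0594466)^(2/3) m ≈ 9.665e+11 m = 966.5 Gm.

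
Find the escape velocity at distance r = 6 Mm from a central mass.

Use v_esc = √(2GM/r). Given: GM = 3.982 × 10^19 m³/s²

Convert to SI: r = 6 Mm = 6e+06 m.
Escape velocity comes from setting total energy to zero: ½v² − GM/r = 0 ⇒ v_esc = √(2GM / r).
v_esc = √(2 · 3.982e+19 / 6e+06) m/s ≈ 3.643e+06 m/s = 3643 km/s.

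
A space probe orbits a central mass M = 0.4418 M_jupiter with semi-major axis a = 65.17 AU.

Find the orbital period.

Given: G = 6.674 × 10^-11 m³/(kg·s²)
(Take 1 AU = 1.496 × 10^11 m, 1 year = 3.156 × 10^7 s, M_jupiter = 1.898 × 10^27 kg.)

Convert to SI: a = 65.17 AU = 9.74943e+12 m; M = 0.4418 M_jupiter = 8.38536e+26 kg.
GM = G · M = 6.674e-11 · 8.38536e+26 = 5.59639e+16 m³/s².
Kepler's third law: T = 2π √(a³ / GM).
Substituting a = 9.74943e+12 m and GM = 5.59639e+16 m³/s²:
T = 2π √((9.74943e+12)³ / 5.59639e+16) s
T ≈ 8.085e+11 s = 2.562e+04 years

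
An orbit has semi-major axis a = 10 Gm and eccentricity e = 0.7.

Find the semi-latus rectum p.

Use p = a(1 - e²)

Convert to SI: a = 10 Gm = 1e+10 m.
p = a (1 − e²).
p = 1e+10 · (1 − (0.7)²) = 1e+10 · 0.51 ≈ 5.1e+09 m = 5.1 Gm.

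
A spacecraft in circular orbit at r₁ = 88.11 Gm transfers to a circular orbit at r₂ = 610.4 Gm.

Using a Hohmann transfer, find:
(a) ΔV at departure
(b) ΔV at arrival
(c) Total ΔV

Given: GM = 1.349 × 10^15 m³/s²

Convert to SI: r₁ = 88.11 Gm = 8.811e+10 m; r₂ = 610.4 Gm = 6.104e+11 m.
Transfer semi-major axis: a_t = (r₁ + r₂)/2 = (8.811e+10 + 6.104e+11)/2 = 3.49255e+11 m.
Circular speeds: v₁ = √(GM/r₁) = 123.735 m/s, v₂ = √(GM/r₂) = 47.0109 m/s.
Transfer speeds (vis-viva v² = GM(2/r − 1/a_t)): v₁ᵗ = 163.58 m/s, v₂ᵗ = 23.6124 m/s.
(a) ΔV₁ = |v₁ᵗ − v₁| ≈ 39.84 m/s = 39.84 m/s.
(b) ΔV₂ = |v₂ − v₂ᵗ| ≈ 23.4 m/s = 23.4 m/s.
(c) ΔV_total = ΔV₁ + ΔV₂ ≈ 63.24 m/s = 63.24 m/s.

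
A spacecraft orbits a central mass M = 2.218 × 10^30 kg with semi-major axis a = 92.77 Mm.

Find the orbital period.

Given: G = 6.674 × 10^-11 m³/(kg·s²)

Convert to SI: a = 92.77 Mm = 9.277e+07 m.
GM = G · M = 6.674e-11 · 2.218e+30 = 1.48029e+20 m³/s².
Kepler's third law: T = 2π √(a³ / GM).
Substituting a = 9.277e+07 m and GM = 1.48029e+20 m³/s²:
T = 2π √((9.277e+07)³ / 1.48029e+20) s
T ≈ 461.4 s = 7.691 minutes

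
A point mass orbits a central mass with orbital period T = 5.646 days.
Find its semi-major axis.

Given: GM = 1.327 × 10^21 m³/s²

Convert to SI: T = 5.646 days = 487814 s.
Invert Kepler's third law: a = (GM · T² / (4π²))^(1/3).
Substituting T = 487814 s and GM = 1.327e+21 m³/s²:
a = (1.327e+21 · (487814)² / (4π²))^(1/3) m
a ≈ 2e+10 m = 20 Gm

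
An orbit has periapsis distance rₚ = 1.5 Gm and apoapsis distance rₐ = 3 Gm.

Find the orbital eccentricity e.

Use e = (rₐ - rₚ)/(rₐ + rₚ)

Convert to SI: rₚ = 1.5 Gm = 1.5e+09 m; rₐ = 3 Gm = 3e+09 m.
e = (rₐ − rₚ) / (rₐ + rₚ).
e = (3e+09 − 1.5e+09) / (3e+09 + 1.5e+09) = 1.5e+09 / 4.5e+09 ≈ 0.3333.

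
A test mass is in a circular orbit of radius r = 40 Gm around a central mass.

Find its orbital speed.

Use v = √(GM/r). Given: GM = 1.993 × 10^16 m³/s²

Convert to SI: r = 40 Gm = 4e+10 m.
For a circular orbit, gravity supplies the centripetal force, so v = √(GM / r).
v = √(1.993e+16 / 4e+10) m/s ≈ 705.9 m/s = 705.9 m/s.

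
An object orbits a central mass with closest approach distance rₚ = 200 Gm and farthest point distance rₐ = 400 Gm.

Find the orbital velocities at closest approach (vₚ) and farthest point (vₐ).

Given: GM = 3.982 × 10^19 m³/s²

Convert to SI: rₚ = 200 Gm = 2e+11 m; rₐ = 400 Gm = 4e+11 m.
Use the vis-viva equation v² = GM(2/r − 1/a) with a = (rₚ + rₐ)/2 = (2e+11 + 4e+11)/2 = 3e+11 m.
vₚ = √(GM · (2/rₚ − 1/a)) = √(3.982e+19 · (2/2e+11 − 1/3e+11)) m/s ≈ 1.629e+04 m/s = 16.29 km/s.
vₐ = √(GM · (2/rₐ − 1/a)) = √(3.982e+19 · (2/4e+11 − 1/3e+11)) m/s ≈ 8147 m/s = 8.147 km/s.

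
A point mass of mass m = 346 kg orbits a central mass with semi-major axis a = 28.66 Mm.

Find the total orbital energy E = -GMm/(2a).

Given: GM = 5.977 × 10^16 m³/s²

Convert to SI: a = 28.66 Mm = 2.866e+07 m.
E = −GMm / (2a).
E = −5.977e+16 · 346 / (2 · 2.866e+07) J ≈ -3.608e+11 J = -360.8 GJ.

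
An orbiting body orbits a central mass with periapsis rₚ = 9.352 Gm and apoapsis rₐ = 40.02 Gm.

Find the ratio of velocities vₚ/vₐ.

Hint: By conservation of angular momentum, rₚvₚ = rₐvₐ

Convert to SI: rₚ = 9.352 Gm = 9.352e+09 m; rₐ = 40.02 Gm = 4.002e+10 m.
Conservation of angular momentum gives rₚvₚ = rₐvₐ, so vₚ/vₐ = rₐ/rₚ.
vₚ/vₐ = 4.002e+10 / 9.352e+09 ≈ 4.279.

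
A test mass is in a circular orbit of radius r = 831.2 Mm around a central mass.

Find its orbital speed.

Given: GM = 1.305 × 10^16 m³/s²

Convert to SI: r = 831.2 Mm = 8.312e+08 m.
For a circular orbit, gravity supplies the centripetal force, so v = √(GM / r).
v = √(1.305e+16 / 8.312e+08) m/s ≈ 3962 m/s = 3.962 km/s.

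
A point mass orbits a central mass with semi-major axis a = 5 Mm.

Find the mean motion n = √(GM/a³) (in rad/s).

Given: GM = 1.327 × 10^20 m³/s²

Convert to SI: a = 5 Mm = 5e+06 m.
n = √(GM / a³).
n = √(1.327e+20 / (5e+06)³) rad/s ≈ 1.03 rad/s.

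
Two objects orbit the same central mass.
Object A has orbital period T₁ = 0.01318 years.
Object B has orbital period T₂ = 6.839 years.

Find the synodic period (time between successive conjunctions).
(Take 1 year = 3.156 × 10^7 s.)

Convert to SI: T₁ = 0.01318 years = 415961 s; T₂ = 6.839 years = 2.15839e+08 s.
T_syn = |T₁ · T₂ / (T₁ − T₂)|.
T_syn = |415961 · 2.15839e+08 / (415961 − 2.15839e+08)| s ≈ 4.168e+05 s = 0.01321 years.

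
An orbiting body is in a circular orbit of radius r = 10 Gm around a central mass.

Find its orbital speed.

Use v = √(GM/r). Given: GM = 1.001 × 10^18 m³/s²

Convert to SI: r = 10 Gm = 1e+10 m.
For a circular orbit, gravity supplies the centripetal force, so v = √(GM / r).
v = √(1.001e+18 / 1e+10) m/s ≈ 1e+04 m/s = 10 km/s.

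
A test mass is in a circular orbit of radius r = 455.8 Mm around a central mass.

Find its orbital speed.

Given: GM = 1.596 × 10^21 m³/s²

Convert to SI: r = 455.8 Mm = 4.558e+08 m.
For a circular orbit, gravity supplies the centripetal force, so v = √(GM / r).
v = √(1.596e+21 / 4.558e+08) m/s ≈ 1.871e+06 m/s = 1871 km/s.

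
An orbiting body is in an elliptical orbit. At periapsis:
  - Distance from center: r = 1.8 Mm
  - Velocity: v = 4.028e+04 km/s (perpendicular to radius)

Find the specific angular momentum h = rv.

Convert to SI: r = 1.8 Mm = 1.8e+06 m; v = 4.028e+04 km/s = 4.028e+07 m/s.
With v perpendicular to r, h = r · v.
h = 1.8e+06 · 4.028e+07 m²/s ≈ 7.25e+13 m²/s.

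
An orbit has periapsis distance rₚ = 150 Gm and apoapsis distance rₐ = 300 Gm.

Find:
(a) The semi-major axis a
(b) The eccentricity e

Convert to SI: rₚ = 150 Gm = 1.5e+11 m; rₐ = 300 Gm = 3e+11 m.
(a) a = (rₚ + rₐ) / 2 = (1.5e+11 + 3e+11) / 2 ≈ 2.25e+11 m = 225 Gm.
(b) e = (rₐ − rₚ) / (rₐ + rₚ) = (3e+11 − 1.5e+11) / (3e+11 + 1.5e+11) ≈ 0.3333.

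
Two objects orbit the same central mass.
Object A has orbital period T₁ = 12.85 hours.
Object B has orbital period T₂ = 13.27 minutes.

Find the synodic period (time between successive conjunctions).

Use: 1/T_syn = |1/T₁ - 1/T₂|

Convert to SI: T₁ = 12.85 hours = 46260 s; T₂ = 13.27 minutes = 796.2 s.
T_syn = |T₁ · T₂ / (T₁ − T₂)|.
T_syn = |46260 · 796.2 / (46260 − 796.2)| s ≈ 810.1 s = 13.5 minutes.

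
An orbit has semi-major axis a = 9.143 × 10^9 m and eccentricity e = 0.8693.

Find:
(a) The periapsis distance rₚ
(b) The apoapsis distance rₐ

(a) rₚ = a(1 − e) = 9.143e+09 · (1 − 0.8693) = 9.143e+09 · 0.1307 ≈ 1.195e+09 m = 1.195 × 10^9 m.
(b) rₐ = a(1 + e) = 9.143e+09 · (1 + 0.8693) = 9.143e+09 · 1.8693 ≈ 1.709e+10 m = 1.709 × 10^10 m.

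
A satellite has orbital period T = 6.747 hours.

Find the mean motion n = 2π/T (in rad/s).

Convert to SI: T = 6.747 hours = 24289.2 s.
n = 2π / T.
n = 2π / 24289.2 s ≈ 0.0002587 rad/s.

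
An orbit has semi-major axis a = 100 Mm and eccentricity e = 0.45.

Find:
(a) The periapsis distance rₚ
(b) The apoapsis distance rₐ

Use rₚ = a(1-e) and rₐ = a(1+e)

Convert to SI: a = 100 Mm = 1e+08 m.
(a) rₚ = a(1 − e) = 1e+08 · (1 − 0.45) = 1e+08 · 0.55 ≈ 5.5e+07 m = 55 Mm.
(b) rₐ = a(1 + e) = 1e+08 · (1 + 0.45) = 1e+08 · 1.45 ≈ 1.45e+08 m = 145 Mm.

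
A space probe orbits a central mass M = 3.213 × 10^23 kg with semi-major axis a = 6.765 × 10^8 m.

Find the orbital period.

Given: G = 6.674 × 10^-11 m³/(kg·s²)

GM = G · M = 6.674e-11 · 3.213e+23 = 2.14436e+13 m³/s².
Kepler's third law: T = 2π √(a³ / GM).
Substituting a = 6.765e+08 m and GM = 2.14436e+13 m³/s²:
T = 2π √((6.765e+08)³ / 2.14436e+13) s
T ≈ 2.387e+07 s = 276.3 days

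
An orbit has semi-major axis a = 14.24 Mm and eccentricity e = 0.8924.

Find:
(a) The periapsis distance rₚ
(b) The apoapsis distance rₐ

Convert to SI: a = 14.24 Mm = 1.424e+07 m.
(a) rₚ = a(1 − e) = 1.424e+07 · (1 − 0.8924) = 1.424e+07 · 0.1076 ≈ 1.532e+06 m = 1.532 Mm.
(b) rₐ = a(1 + e) = 1.424e+07 · (1 + 0.8924) = 1.424e+07 · 1.8924 ≈ 2.695e+07 m = 26.95 Mm.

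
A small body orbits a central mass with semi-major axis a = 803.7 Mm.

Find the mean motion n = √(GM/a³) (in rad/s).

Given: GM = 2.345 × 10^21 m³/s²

Convert to SI: a = 803.7 Mm = 8.037e+08 m.
n = √(GM / a³).
n = √(2.345e+21 / (8.037e+08)³) rad/s ≈ 0.002125 rad/s.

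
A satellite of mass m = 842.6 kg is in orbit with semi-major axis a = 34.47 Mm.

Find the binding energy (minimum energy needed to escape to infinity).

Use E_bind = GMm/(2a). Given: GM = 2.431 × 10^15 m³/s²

Convert to SI: a = 34.47 Mm = 3.447e+07 m.
Total orbital energy is E = −GMm/(2a); binding energy is E_bind = −E = GMm/(2a).
E_bind = 2.431e+15 · 842.6 / (2 · 3.447e+07) J ≈ 2.971e+10 J = 29.71 GJ.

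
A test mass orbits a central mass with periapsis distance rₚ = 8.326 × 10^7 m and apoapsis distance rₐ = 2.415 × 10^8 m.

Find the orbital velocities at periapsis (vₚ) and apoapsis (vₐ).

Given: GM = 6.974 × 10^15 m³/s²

Use the vis-viva equation v² = GM(2/r − 1/a) with a = (rₚ + rₐ)/2 = (8.326e+07 + 2.415e+08)/2 = 1.6238e+08 m.
vₚ = √(GM · (2/rₚ − 1/a)) = √(6.974e+15 · (2/8.326e+07 − 1/1.6238e+08)) m/s ≈ 1.116e+04 m/s = 11.16 km/s.
vₐ = √(GM · (2/rₐ − 1/a)) = √(6.974e+15 · (2/2.415e+08 − 1/1.6238e+08)) m/s ≈ 3848 m/s = 3.848 km/s.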